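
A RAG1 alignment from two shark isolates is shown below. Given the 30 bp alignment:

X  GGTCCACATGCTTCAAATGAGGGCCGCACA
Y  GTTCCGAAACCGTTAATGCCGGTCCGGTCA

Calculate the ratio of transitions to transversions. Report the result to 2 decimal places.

0.17

Transitions are A↔G and C↔T; transversions are all other mismatches.
Transitions: 2. Transversions: 12.
R = 2/12 = 0.166666… ≈ 0.17 (to 2 d.p.).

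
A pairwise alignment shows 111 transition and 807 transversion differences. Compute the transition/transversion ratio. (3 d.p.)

0.138

R = 111/807 = 0.137546… ≈ 0.138 (to 3 d.p.).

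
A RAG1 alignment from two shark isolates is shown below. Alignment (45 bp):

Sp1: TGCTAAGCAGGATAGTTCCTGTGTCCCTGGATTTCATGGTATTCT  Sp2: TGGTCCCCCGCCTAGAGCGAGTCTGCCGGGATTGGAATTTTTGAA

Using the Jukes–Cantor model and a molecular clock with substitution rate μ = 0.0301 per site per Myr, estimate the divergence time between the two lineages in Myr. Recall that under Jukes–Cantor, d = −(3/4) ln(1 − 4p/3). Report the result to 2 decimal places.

The sequences differ at 23 of 45 sites, so p = 23/45 ≈ 0.511111.
d = −(3/4) ln(1 − 4p/3) = −0.75 ln(1 − 0.681481) = −0.75 ln(0.318519)
  = −0.75 × (-1.144073) = 0.858055 substitutions/site.
Under a molecular clock d = 2μt, so t = d/(2μ) = 0.858055 / (2 × 0.0301) = 14.25 Myr.

14.25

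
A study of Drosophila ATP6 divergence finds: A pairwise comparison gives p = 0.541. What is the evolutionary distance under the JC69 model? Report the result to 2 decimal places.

d = −(3/4) ln(1 − 4p/3) = −0.75 ln(1 − 0.721333) = −0.75 ln(0.278667)
  = −0.75 × (-1.277738) = 0.958304 substitutions/site.

0.96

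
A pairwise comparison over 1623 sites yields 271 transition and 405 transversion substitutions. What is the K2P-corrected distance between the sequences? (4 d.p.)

0.6107

P = 271/1623 ≈ 0.166975 and Q = 405/1623 ≈ 0.249538.
Under the Kimura two-parameter model, d = −½ ln(1 − 2P − Q) − ¼ ln(1 − 2Q).
1 − 2P − Q = 0.416512, giving −½ ln(0.416512) = 0.437920.
1 − 2Q = 0.500924, giving −¼ ln(0.500924) = 0.172825.
d = 0.437920 + 0.172825 = 0.610745.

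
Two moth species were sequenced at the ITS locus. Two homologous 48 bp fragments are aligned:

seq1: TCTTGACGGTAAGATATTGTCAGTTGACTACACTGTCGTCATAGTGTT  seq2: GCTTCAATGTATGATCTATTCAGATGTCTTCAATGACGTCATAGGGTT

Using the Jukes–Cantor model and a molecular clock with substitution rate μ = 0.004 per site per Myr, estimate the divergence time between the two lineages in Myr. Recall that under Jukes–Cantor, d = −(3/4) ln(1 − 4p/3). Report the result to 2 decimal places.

The sequences differ at 14 of 48 sites, so p = 14/48 ≈ 0.291667.
d = −(3/4) ln(1 − 4p/3) = −0.75 ln(1 − 0.388889) = −0.75 ln(0.611111)
  = −0.75 × (-0.492477) = 0.369358 substitutions/site.
Under a molecular clock d = 2μt, so t = d/(2μ) = 0.369358 / (2 × 0.004) = 46.17 Myr.

46.17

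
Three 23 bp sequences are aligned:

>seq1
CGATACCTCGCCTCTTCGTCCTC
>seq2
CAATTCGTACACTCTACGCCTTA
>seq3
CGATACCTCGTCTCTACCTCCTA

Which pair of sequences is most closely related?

seq1–seq2: 10/23 differ, p = 0.435, d = 0.650.
seq1–seq3: 4/23 differ, p = 0.174, d = 0.198.
seq2–seq3: 9/23 differ, p = 0.391, d = 0.553.
The smallest distance is between seq1 and seq3.

seq1 and seq3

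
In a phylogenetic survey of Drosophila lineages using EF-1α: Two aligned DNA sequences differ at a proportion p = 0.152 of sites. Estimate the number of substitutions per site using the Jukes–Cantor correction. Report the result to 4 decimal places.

d = −(3/4) ln(1 − 4p/3) = −0.75 ln(1 − 0.202667) = −0.75 ln(0.797333)
  = −0.75 × (-0.226483) = 0.169862 substitutions/site.

0.1699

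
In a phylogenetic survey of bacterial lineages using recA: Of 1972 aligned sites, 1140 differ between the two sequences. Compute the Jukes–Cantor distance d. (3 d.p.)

p = 1140/1972 ≈ 0.578093.
d = −(3/4) ln(1 − 4p/3) = −0.75 ln(1 − 0.770791) = −0.75 ln(0.229209)
  = −0.75 × (-1.473121) = 1.104841 substitutions/site.

1.105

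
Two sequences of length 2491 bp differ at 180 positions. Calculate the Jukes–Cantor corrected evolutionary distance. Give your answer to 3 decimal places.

p = 180/2491 ≈ 0.07226.
d = −(3/4) ln(1 − 4p/3) = −0.75 ln(1 − 0.096347) = −0.75 ln(0.903653)
  = −0.75 × (-0.101310) = 0.075983 substitutions/site.

0.076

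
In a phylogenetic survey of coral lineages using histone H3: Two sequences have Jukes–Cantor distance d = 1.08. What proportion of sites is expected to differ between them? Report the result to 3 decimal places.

0.572

p = (3/4)(1 − e^(−4d/3)) = 0.75 × (1 − e^(-1.44)) = 0.75 × (1 − 0.236928) = 0.572304.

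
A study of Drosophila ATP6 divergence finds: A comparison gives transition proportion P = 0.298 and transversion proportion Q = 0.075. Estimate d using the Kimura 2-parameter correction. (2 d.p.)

Under the Kimura two-parameter model, d = −½ ln(1 − 2P − Q) − ¼ ln(1 − 2Q).
1 − 2P − Q = 0.329, giving −½ ln(0.329) = 0.555849.
1 − 2Q = 0.85, giving −¼ ln(0.85) = 0.040630.
d = 0.555849 + 0.040630 = 0.596479.

0.60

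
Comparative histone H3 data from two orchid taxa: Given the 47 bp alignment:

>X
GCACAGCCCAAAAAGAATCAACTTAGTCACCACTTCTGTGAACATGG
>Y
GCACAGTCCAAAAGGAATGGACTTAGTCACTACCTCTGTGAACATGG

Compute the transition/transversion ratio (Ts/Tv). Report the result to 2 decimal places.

Transitions are A↔G and C↔T; transversions are all other mismatches.
Transitions: 5. Transversions: 1.
R = 5/1 = 5.00.

5.00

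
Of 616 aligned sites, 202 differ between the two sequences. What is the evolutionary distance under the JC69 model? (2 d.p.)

0.43

p = 202/616 ≈ 0.327922.
d = −(3/4) ln(1 − 4p/3) = −0.75 ln(1 − 0.437229) = −0.75 ln(0.562771)
  = −0.75 × (-0.574882) = 0.431162 substitutions/site.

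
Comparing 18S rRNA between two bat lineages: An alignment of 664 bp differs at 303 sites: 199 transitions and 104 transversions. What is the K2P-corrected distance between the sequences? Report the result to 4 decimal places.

0.7993

P = 199/664 ≈ 0.299699 and Q = 104/664 ≈ 0.156627.
Under the Kimura two-parameter model, d = −½ ln(1 − 2P − Q) − ¼ ln(1 − 2Q).
1 − 2P − Q = 0.243975, giving −½ ln(0.243975) = 0.705345.
1 − 2Q = 0.686746, giving −¼ ln(0.686746) = 0.093948.
d = 0.705345 + 0.093948 = 0.799293.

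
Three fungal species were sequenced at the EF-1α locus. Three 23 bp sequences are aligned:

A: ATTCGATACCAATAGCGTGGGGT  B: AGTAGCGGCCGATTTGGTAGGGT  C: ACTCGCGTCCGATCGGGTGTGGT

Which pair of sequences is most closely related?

A–B: 10/23 differ, p = 0.435, d = 0.650.
A–C: 8/23 differ, p = 0.348, d = 0.467.
B–C: 7/23 differ, p = 0.304, d = 0.390.
The smallest distance is between B and C.

B and C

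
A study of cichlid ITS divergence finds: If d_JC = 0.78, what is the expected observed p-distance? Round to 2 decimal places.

0.48

p = (3/4)(1 − e^(−4d/3)) = 0.75 × (1 − e^(-1.04)) = 0.75 × (1 − 0.353455) = 0.484909.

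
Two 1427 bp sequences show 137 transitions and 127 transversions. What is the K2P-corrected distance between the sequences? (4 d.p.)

0.2140

P = 137/1427 ≈ 0.096006 and Q = 127/1427 ≈ 0.088998.
Under the Kimura two-parameter model, d = −½ ln(1 − 2P − Q) − ¼ ln(1 − 2Q).
1 − 2P − Q = 0.71899, giving −½ ln(0.71899) = 0.164954.
1 − 2Q = 0.822004, giving −¼ ln(0.822004) = 0.049003.
d = 0.164954 + 0.049003 = 0.213957.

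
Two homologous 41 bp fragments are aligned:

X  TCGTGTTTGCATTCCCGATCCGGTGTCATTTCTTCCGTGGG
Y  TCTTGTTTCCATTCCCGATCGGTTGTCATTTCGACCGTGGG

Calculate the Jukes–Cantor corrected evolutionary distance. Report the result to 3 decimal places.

The sequences differ at 6 of 41 sites (3, 9, 21, 23, 33, 34), so p = 6/41 ≈ 0.146341.
d = −(3/4) ln(1 − 4p/3) = −0.75 ln(1 − 0.195121) = −0.75 ln(0.804879)
  = −0.75 × (-0.217063) = 0.162797 substitutions/site.

0.163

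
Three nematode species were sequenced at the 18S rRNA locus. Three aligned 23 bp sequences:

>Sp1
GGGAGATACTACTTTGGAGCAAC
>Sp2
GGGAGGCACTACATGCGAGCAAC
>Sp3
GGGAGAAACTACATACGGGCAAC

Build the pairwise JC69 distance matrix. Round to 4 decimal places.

d(Sp1,Sp2) = 0.2567, d(Sp1,Sp3) = 0.2567, d(Sp2,Sp3) = 0.1979

Sp1–Sp2: 5/23 sites differ → p ≈ 0.217391, d = −0.75 ln(1 − 0.289855) = 0.256715 ≈ 0.2567.
Sp1–Sp3: 5/23 sites differ → p ≈ 0.217391, d = −0.75 ln(1 − 0.289855) = 0.256715 ≈ 0.2567.
Sp2–Sp3: 4/23 sites differ → p ≈ 0.173913, d = −0.75 ln(1 − 0.231884) = 0.197861 ≈ 0.1979.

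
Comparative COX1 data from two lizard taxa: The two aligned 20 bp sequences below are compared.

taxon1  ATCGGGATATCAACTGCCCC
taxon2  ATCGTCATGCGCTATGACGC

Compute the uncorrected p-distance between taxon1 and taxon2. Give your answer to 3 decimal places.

The sequences differ at 10 of 20 positions (sites 5, 6, 9, 10, 11, 12, 13, 14, 17, 19).
p = 10/20 = 0.500.

0.500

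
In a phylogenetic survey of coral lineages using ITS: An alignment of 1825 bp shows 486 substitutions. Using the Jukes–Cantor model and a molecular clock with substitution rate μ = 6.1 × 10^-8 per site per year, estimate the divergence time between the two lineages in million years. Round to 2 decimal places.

p = 486/1825 ≈ 0.266301.
d = −(3/4) ln(1 − 4p/3) = −0.75 ln(1 − 0.355068) = −0.75 ln(0.644932)
  = −0.75 × (-0.438610) = 0.328958 substitutions/site.
Under a molecular clock d = 2μt, so t = d/(2μ) = 0.328958 / (2 × 6.1 × 10^-8) = 2.70 million years.

2.70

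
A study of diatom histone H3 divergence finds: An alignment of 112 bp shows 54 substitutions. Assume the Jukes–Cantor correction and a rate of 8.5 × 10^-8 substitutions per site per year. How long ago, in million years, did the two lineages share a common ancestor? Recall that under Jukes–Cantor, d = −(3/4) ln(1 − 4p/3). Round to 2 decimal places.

p = 54/112 ≈ 0.482143.
d = −(3/4) ln(1 − 4p/3) = −0.75 ln(1 − 0.642857) = −0.75 ln(0.357143)
  = −0.75 × (-1.029619) = 0.772214 substitutions/site.
Under a molecular clock d = 2μt, so t = d/(2μ) = 0.772214 / (2 × 8.5 × 10^-8) = 4.54 million years.

4.54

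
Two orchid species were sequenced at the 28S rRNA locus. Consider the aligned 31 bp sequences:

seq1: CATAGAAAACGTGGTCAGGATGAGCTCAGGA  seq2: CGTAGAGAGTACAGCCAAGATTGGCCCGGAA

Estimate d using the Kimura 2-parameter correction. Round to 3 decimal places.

Of 31 sites, 13 differences are transitions and 1 are transversions, so P = 13/31 ≈ 0.419355 and Q = 1/31 ≈ 0.032258.
Under the Kimura two-parameter model, d = −½ ln(1 − 2P − Q) − ¼ ln(1 − 2Q).
1 − 2P − Q = 0.129032, giving −½ ln(0.129032) = 1.023847.
1 − 2Q = 0.935484, giving −¼ ln(0.935484) = 0.016673.
d = 1.023847 + 0.016673 = 1.040520.

1.041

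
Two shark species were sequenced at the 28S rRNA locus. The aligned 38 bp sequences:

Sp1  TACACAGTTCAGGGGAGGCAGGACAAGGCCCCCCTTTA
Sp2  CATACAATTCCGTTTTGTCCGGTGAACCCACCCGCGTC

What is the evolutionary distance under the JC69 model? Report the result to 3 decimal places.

The sequences differ at 19 of 38 sites, so p = 19/38 = 0.5.
d = −(3/4) ln(1 − 4p/3) = −0.75 ln(1 − 0.666667) = −0.75 ln(0.333333)
  = −0.75 × (-1.098613) = 0.823960 substitutions/site.

0.824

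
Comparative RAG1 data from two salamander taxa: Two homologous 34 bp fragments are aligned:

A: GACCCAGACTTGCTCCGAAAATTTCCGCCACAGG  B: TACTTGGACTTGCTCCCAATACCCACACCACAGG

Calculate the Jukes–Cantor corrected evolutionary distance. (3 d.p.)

0.423

The sequences differ at 11 of 34 sites, so p = 11/34 ≈ 0.323529.
d = −(3/4) ln(1 − 4p/3) = −0.75 ln(1 − 0.431372) = −0.75 ln(0.568628)
  = −0.75 × (-0.564529) = 0.423397 substitutions/site.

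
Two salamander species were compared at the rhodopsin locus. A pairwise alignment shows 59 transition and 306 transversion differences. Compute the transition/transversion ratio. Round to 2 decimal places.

R = 59/306 = 0.192810… ≈ 0.19 (to 2 d.p.).

0.19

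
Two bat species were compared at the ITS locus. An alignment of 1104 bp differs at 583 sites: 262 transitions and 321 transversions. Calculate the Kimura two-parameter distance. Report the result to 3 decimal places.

P = 262/1104 ≈ 0.237319 and Q = 321/1104 ≈ 0.290761.
Under the Kimura two-parameter model, d = −½ ln(1 − 2P − Q) − ¼ ln(1 − 2Q).
1 − 2P − Q = 0.234601, giving −½ ln(0.234601) = 0.724935.
1 − 2Q = 0.418478, giving −¼ ln(0.418478) = 0.217783.
d = 0.724935 + 0.217783 = 0.942718.

0.943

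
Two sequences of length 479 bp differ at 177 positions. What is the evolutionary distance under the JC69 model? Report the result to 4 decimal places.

p = 177/479 ≈ 0.36952.
d = −(3/4) ln(1 − 4p/3) = −0.75 ln(1 − 0.492693) = −0.75 ln(0.507307)
  = −0.75 × (-0.678639) = 0.508979 substitutions/site.

0.5090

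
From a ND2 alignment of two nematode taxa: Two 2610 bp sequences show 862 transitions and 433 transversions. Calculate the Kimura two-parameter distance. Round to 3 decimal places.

P = 862/2610 ≈ 0.330268 and Q = 433/2610 ≈ 0.1659.
Under the Kimura two-parameter model, d = −½ ln(1 − 2P − Q) − ¼ ln(1 − 2Q).
1 − 2P − Q = 0.173564, giving −½ ln(0.173564) = 0.875604.
1 − 2Q = 0.6682, giving −¼ ln(0.6682) = 0.100792.
d = 0.875604 + 0.100792 = 0.976396.

0.976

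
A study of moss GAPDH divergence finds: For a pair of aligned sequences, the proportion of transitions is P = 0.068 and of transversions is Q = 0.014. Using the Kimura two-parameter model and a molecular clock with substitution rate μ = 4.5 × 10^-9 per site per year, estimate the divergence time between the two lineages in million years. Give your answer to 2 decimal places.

Under the Kimura two-parameter model, d = −½ ln(1 − 2P − Q) − ¼ ln(1 − 2Q).
1 − 2P − Q = 0.85, giving −½ ln(0.85) = 0.081259.
1 − 2Q = 0.972, giving −¼ ln(0.972) = 0.007100.
d = 0.081259 + 0.007100 = 0.088359.
Under a molecular clock d = 2μt, so t = d/(2μ) = 0.088359 / (2 × 4.5 × 10^-9) = 9.82 million years.

9.82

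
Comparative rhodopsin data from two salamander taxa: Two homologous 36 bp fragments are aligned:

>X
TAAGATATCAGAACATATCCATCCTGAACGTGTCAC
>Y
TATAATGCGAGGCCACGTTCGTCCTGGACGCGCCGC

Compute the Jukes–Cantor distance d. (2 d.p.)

0.61

The sequences differ at 15 of 36 sites, so p = 15/36 ≈ 0.416667.
d = −(3/4) ln(1 − 4p/3) = −0.75 ln(1 − 0.555556) = −0.75 ln(0.444444)
  = −0.75 × (-0.810931) = 0.608198 substitutions/site.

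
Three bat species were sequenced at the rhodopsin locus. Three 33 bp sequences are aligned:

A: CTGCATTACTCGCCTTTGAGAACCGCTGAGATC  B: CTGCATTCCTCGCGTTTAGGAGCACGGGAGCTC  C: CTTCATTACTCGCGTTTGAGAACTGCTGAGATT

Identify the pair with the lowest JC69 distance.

A–B: 10/33 differ, p = 0.303, d = 0.388.
A–C: 4/33 differ, p = 0.121, d = 0.132.
B–C: 11/33 differ, p = 0.333, d = 0.441.
The smallest distance is between A and C.

A and C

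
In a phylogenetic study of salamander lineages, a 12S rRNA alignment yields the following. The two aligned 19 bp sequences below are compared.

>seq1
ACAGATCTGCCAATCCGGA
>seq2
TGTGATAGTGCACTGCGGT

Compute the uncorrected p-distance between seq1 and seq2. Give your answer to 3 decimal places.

The sequences differ at 10 of 19 positions (sites 1, 2, 3, 7, 8, 9, 10, 13, 15, 19).
p = 10/19 = 0.526315… ≈ 0.526 (to 3 d.p.).

0.526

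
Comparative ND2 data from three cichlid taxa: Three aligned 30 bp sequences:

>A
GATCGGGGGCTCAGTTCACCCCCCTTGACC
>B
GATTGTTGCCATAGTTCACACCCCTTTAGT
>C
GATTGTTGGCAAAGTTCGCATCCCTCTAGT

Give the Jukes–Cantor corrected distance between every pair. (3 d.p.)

A–B: 10/30 sites differ → p ≈ 0.333333, d = −0.75 ln(1 − 0.444444) = 0.440839 ≈ 0.441.
A–C: 12/30 sites differ → p = 0.4, d = −0.75 ln(1 − 0.533333) = 0.571605 ≈ 0.572.
B–C: 5/30 sites differ → p ≈ 0.166667, d = −0.75 ln(1 − 0.222223) = 0.188487 ≈ 0.188.

d(A,B) = 0.441, d(A,C) = 0.572, d(B,C) = 0.188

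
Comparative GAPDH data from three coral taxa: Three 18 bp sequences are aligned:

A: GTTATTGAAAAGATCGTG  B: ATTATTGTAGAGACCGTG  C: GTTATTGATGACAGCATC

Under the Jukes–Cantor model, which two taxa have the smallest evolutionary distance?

A and B

A–B: 4/18 differ, p = 0.222, d = 0.264.
A–C: 6/18 differ, p = 0.333, d = 0.441.
B–C: 7/18 differ, p = 0.389, d = 0.548.
The smallest distance is between A and B.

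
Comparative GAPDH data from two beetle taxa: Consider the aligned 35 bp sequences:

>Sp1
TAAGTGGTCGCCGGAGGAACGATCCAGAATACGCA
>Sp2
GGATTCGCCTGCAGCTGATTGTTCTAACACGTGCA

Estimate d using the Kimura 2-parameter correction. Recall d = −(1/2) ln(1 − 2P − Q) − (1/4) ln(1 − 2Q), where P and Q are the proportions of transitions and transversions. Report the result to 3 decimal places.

1.017

Of 35 sites, 9 differences are transitions and 10 are transversions, so P = 9/35 ≈ 0.257143 and Q = 10/35 ≈ 0.285714.
Under the Kimura two-parameter model, d = −½ ln(1 − 2P − Q) − ¼ ln(1 − 2Q).
1 − 2P − Q = 0.2, giving −½ ln(0.2) = 0.804719.
1 − 2Q = 0.428572, giving −¼ ln(0.428572) = 0.211824.
d = 0.804719 + 0.211824 = 1.016543.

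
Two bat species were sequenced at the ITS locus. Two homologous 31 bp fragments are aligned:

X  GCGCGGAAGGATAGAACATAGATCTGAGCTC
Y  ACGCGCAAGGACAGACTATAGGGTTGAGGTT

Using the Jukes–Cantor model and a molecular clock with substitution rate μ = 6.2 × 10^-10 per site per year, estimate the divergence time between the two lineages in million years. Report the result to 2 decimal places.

The sequences differ at 10 of 31 sites (1, 6, 12, 16, 17, 22, 23, 24, 29, 31), so p = 10/31 ≈ 0.322581.
d = −(3/4) ln(1 − 4p/3) = −0.75 ln(1 − 0.430108) = −0.75 ln(0.569892)
  = −0.75 × (-0.562308) = 0.421731 substitutions/site.
Under a molecular clock d = 2μt, so t = d/(2μ) = 0.421731 / (2 × 6.2 × 10^-10) = 340.11 million years.

340.11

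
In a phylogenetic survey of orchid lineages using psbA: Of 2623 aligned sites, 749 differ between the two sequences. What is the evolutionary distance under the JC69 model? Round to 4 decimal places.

0.3594

p = 749/2623 ≈ 0.285551.
d = −(3/4) ln(1 − 4p/3) = −0.75 ln(1 − 0.380735) = −0.75 ln(0.619265)
  = −0.75 × (-0.479222) = 0.359417 substitutions/site.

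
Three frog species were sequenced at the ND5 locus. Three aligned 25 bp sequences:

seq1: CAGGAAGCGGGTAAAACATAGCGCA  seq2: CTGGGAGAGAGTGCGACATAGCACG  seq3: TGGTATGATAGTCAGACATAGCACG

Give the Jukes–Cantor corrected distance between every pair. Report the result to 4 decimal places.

seq1–seq2: 9/25 sites differ → p = 0.36, d = −0.75 ln(1 − 0.48) = 0.490445 ≈ 0.4904.
seq1–seq3: 11/25 sites differ → p = 0.44, d = −0.75 ln(1 − 0.586667) = 0.662626 ≈ 0.6626.
seq2–seq3: 8/25 sites differ → p = 0.32, d = −0.75 ln(1 − 0.426667) = 0.417216 ≈ 0.4172.

d(seq1,seq2) = 0.4904, d(seq1,seq3) = 0.6626, d(seq2,seq3) = 0.4172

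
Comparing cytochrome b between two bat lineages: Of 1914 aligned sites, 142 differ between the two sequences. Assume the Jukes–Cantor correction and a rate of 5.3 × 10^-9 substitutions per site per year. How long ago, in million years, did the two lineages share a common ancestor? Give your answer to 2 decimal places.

p = 142/1914 ≈ 0.07419.
d = −(3/4) ln(1 − 4p/3) = −0.75 ln(1 − 0.09892) = −0.75 ln(0.90108)
  = −0.75 × (-0.104161) = 0.078121 substitutions/site.
Under a molecular clock d = 2μt, so t = d/(2μ) = 0.078121 / (2 × 5.3 × 10^-9) = 7.37 million years.

7.37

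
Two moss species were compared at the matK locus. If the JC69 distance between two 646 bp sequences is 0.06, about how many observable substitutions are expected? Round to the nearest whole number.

Invert JC69: p = (3/4)(1 − e^(−4d/3)) = 0.75 × (1 − e^(-0.08)) = 0.75 × (1 − 0.923116) = 0.057663.
Expected differing sites = pL ≈ 0.057663 × 646 = 37.250298 ≈ 37.

37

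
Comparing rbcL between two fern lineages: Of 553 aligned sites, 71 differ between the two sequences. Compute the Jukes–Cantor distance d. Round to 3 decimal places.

0.141

p = 71/553 ≈ 0.128391.
d = −(3/4) ln(1 − 4p/3) = −0.75 ln(1 − 0.171188) = −0.75 ln(0.828812)
  = −0.75 × (-0.187762) = 0.140822 substitutions/site.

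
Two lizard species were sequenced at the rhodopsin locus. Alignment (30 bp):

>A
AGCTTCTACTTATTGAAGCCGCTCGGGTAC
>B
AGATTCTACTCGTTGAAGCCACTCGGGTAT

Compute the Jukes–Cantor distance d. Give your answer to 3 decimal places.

0.188

The sequences differ at 5 of 30 sites (3, 11, 12, 21, 30), so p = 5/30 ≈ 0.166667.
d = −(3/4) ln(1 − 4p/3) = −0.75 ln(1 − 0.222223) = −0.75 ln(0.777777)
  = −0.75 × (-0.251315) = 0.188486 substitutions/site.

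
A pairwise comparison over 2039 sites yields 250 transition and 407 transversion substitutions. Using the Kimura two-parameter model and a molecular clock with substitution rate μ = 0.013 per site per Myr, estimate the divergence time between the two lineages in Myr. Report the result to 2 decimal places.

16.22

P = 250/2039 ≈ 0.122609 and Q = 407/2039 ≈ 0.199608.
Under the Kimura two-parameter model, d = −½ ln(1 − 2P − Q) − ¼ ln(1 − 2Q).
1 − 2P − Q = 0.555174, giving −½ ln(0.555174) = 0.294237.
1 − 2Q = 0.600784, giving −¼ ln(0.600784) = 0.127380.
d = 0.294237 + 0.127380 = 0.421617.
Under a molecular clock d = 2μt, so t = d/(2μ) = 0.421617 / (2 × 0.013) = 16.22 Myr.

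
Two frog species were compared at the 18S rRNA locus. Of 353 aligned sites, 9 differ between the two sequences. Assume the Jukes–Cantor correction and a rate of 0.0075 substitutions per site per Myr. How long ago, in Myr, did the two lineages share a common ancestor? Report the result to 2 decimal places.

1.73

p = 9/353 ≈ 0.025496.
d = −(3/4) ln(1 − 4p/3) = −0.75 ln(1 − 0.033995) = −0.75 ln(0.966005)
  = −0.75 × (-0.034586) = 0.025940 substitutions/site.
Under a molecular clock d = 2μt, so t = d/(2μ) = 0.025940 / (2 × 0.0075) = 1.73 Myr.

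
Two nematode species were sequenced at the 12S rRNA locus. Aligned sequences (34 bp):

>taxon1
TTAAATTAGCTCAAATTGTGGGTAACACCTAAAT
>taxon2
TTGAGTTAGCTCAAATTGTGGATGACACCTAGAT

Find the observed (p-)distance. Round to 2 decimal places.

The sequences differ at 5 of 34 positions (sites 3, 5, 22, 24, 32).
p = 5/34 = 0.147058… ≈ 0.15 (to 2 d.p.).

0.15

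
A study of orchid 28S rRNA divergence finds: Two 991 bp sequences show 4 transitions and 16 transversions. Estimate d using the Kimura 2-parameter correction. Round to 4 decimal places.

0.0205

P = 4/991 ≈ 0.004036 and Q = 16/991 ≈ 0.016145.
Under the Kimura two-parameter model, d = −½ ln(1 − 2P − Q) − ¼ ln(1 − 2Q).
1 − 2P − Q = 0.975783, giving −½ ln(0.975783) = 0.012258.
1 − 2Q = 0.96771, giving −¼ ln(0.96771) = 0.008206.
d = 0.012258 + 0.008206 = 0.020464.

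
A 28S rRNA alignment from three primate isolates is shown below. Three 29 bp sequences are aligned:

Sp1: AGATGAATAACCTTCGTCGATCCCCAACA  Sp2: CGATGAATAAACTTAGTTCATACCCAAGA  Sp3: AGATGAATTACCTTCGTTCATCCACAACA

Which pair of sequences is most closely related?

Sp1 and Sp3

Sp1–Sp2: 7/29 differ, p = 0.241, d = 0.291.
Sp1–Sp3: 4/29 differ, p = 0.138, d = 0.152.
Sp2–Sp3: 7/29 differ, p = 0.241, d = 0.291.
The smallest distance is between Sp1 and Sp3.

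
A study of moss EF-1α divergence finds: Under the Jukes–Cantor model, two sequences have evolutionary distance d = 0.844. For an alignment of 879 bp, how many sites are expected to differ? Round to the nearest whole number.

445

Invert JC69: p = (3/4)(1 − e^(−4d/3)) = 0.75 × (1 − e^(-1.125333)) = 0.75 × (1 − 0.324544) = 0.506592.
Expected differing sites = pL ≈ 0.506592 × 879 = 445.294368 ≈ 445.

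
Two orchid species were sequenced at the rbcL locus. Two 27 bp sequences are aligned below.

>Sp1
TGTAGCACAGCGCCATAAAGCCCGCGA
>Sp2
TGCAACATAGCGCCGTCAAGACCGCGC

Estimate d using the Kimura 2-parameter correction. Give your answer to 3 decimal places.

0.324

Of 27 sites, 4 differences are transitions and 3 are transversions, so P = 4/27 ≈ 0.148148 and Q = 3/27 ≈ 0.111111.
Under the Kimura two-parameter model, d = −½ ln(1 − 2P − Q) − ¼ ln(1 − 2Q).
1 − 2P − Q = 0.592593, giving −½ ln(0.592593) = 0.261624.
1 − 2Q = 0.777778, giving −¼ ln(0.777778) = 0.062829.
d = 0.261624 + 0.062829 = 0.324453.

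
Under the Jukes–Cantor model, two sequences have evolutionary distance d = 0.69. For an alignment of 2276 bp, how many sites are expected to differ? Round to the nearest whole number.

1027

Invert JC69: p = (3/4)(1 − e^(−4d/3)) = 0.75 × (1 − e^(-0.92)) = 0.75 × (1 − 0.398519) = 0.451111.
Expected differing sites = pL ≈ 0.451111 × 2276 = 1026.728636 ≈ 1027.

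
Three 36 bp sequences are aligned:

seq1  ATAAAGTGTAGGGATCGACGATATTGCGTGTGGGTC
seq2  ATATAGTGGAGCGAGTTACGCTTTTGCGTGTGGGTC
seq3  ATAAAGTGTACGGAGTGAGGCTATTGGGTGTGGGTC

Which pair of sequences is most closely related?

seq1–seq2: 8/36 differ, p = 0.222, d = 0.264.
seq1–seq3: 6/36 differ, p = 0.167, d = 0.188.
seq2–seq3: 8/36 differ, p = 0.222, d = 0.264.
The smallest distance is between seq1 and seq3.

seq1 and seq3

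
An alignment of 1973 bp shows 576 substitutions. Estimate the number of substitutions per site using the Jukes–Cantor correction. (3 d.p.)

0.370

p = 576/1973 ≈ 0.291941.
d = −(3/4) ln(1 − 4p/3) = −0.75 ln(1 − 0.389255) = −0.75 ln(0.610745)
  = −0.75 × (-0.493076) = 0.369807 substitutions/site.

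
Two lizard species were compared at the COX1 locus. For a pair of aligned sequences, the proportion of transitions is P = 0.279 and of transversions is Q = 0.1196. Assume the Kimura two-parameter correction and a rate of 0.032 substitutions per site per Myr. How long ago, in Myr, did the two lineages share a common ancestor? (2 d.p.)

Under the Kimura two-parameter model, d = −½ ln(1 − 2P − Q) − ¼ ln(1 − 2Q).
1 − 2P − Q = 0.3224, giving −½ ln(0.3224) = 0.565981.
1 − 2Q = 0.7608, giving −¼ ln(0.7608) = 0.068346.
d = 0.565981 + 0.068346 = 0.634327.
Under a molecular clock d = 2μt, so t = d/(2μ) = 0.634327 / (2 × 0.032) = 9.91 Myr.

9.91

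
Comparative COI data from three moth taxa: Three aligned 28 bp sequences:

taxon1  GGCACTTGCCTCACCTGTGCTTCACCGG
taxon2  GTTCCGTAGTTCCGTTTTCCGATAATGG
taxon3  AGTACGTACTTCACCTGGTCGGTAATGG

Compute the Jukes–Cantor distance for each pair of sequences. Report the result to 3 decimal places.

d(taxon1,taxon2) = 1.244, d(taxon1,taxon3) = 0.635, d(taxon2,taxon3) = 0.556

taxon1–taxon2: 17/28 sites differ → p ≈ 0.607143, d = −0.75 ln(1 − 0.809524) = 1.243672 ≈ 1.244.
taxon1–taxon3: 12/28 sites differ → p ≈ 0.428571, d = −0.75 ln(1 − 0.571428) = 0.635472 ≈ 0.635.
taxon2–taxon3: 11/28 sites differ → p ≈ 0.392857, d = −0.75 ln(1 − 0.523809) = 0.556452 ≈ 0.556.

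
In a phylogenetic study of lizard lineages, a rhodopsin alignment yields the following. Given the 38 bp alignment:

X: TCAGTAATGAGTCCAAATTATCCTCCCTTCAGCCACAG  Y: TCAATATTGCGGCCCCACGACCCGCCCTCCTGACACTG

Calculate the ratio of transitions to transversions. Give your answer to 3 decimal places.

0.400

Transitions are A↔G and C↔T; transversions are all other mismatches.
Transitions: 4. Transversions: 10.
R = 4/10 = 0.400.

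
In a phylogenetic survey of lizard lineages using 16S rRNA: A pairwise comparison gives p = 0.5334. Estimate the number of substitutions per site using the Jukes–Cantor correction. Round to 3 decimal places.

0.932

d = −(3/4) ln(1 − 4p/3) = −0.75 ln(1 − 0.7112) = −0.75 ln(0.2888)
  = −0.75 × (-1.242021) = 0.931516 substitutions/site.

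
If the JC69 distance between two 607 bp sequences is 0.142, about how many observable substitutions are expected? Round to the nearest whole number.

Invert JC69: p = (3/4)(1 − e^(−4d/3)) = 0.75 × (1 − e^(-0.189333)) = 0.75 × (1 − 0.827511) = 0.129367.
Expected differing sites = pL ≈ 0.129367 × 607 = 78.525769 ≈ 79.

79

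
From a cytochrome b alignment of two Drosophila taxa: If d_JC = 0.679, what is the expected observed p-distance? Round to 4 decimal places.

p = (3/4)(1 − e^(−4d/3)) = 0.75 × (1 − e^(-0.905333)) = 0.75 × (1 − 0.404407) = 0.446695.

0.4467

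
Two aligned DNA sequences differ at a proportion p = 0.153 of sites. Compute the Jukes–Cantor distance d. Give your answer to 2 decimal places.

0.17

d = −(3/4) ln(1 − 4p/3) = −0.75 ln(1 − 0.204) = −0.75 ln(0.796)
  = −0.75 × (-0.228156) = 0.171117 substitutions/site.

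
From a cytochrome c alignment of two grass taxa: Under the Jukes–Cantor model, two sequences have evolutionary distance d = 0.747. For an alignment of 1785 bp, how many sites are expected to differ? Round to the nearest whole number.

Invert JC69: p = (3/4)(1 − e^(−4d/3)) = 0.75 × (1 − e^(-0.996)) = 0.75 × (1 − 0.369354) = 0.472985.
Expected differing sites = pL ≈ 0.472985 × 1785 = 844.278225 ≈ 844.

844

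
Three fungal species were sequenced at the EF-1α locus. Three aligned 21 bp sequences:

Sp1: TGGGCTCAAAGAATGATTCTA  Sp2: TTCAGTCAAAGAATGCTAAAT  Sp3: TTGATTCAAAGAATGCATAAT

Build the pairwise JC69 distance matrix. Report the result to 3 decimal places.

Sp1–Sp2: 9/21 sites differ → p ≈ 0.428571, d = −0.75 ln(1 − 0.571428) = 0.635472 ≈ 0.635.
Sp1–Sp3: 8/21 sites differ → p ≈ 0.380952, d = −0.75 ln(1 − 0.507936) = 0.531860 ≈ 0.532.
Sp2–Sp3: 4/21 sites differ → p ≈ 0.190476, d = −0.75 ln(1 − 0.253968) = 0.219740 ≈ 0.220.

d(Sp1,Sp2) = 0.635, d(Sp1,Sp3) = 0.532, d(Sp2,Sp3) = 0.220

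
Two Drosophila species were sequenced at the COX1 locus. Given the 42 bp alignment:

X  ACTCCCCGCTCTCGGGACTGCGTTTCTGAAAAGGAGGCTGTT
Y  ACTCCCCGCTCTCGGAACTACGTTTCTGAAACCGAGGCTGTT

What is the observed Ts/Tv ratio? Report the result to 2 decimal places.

Transitions are A↔G and C↔T; transversions are all other mismatches.
Transitions: 2. Transversions: 2.
R = 2/2 = 1.00.

1.00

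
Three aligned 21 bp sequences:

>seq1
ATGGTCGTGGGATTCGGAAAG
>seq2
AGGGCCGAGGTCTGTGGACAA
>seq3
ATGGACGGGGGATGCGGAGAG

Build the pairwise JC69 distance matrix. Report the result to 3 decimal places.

seq1–seq2: 9/21 sites differ → p ≈ 0.428571, d = −0.75 ln(1 − 0.571428) = 0.635472 ≈ 0.635.
seq1–seq3: 4/21 sites differ → p ≈ 0.190476, d = −0.75 ln(1 − 0.253968) = 0.219740 ≈ 0.220.
seq2–seq3: 8/21 sites differ → p ≈ 0.380952, d = −0.75 ln(1 − 0.507936) = 0.531860 ≈ 0.532.

d(seq1,seq2) = 0.635, d(seq1,seq3) = 0.220, d(seq2,seq3) = 0.532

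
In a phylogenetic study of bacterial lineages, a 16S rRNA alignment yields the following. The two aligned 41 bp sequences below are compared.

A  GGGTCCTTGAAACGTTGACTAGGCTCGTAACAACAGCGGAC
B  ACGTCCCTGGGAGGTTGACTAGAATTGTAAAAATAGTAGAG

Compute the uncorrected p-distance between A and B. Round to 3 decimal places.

The sequences differ at 14 of 41 positions.
p = 14/41 = 0.341463… ≈ 0.341 (to 3 d.p.).

0.341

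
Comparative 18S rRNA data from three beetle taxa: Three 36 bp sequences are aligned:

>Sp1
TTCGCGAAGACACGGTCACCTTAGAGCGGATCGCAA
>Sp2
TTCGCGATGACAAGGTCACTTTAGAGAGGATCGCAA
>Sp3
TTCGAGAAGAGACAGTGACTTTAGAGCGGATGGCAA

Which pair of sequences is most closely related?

Sp1–Sp2: 4/36 differ, p = 0.111, d = 0.120.
Sp1–Sp3: 6/36 differ, p = 0.167, d = 0.188.
Sp2–Sp3: 8/36 differ, p = 0.222, d = 0.264.
The smallest distance is between Sp1 and Sp2.

Sp1 and Sp2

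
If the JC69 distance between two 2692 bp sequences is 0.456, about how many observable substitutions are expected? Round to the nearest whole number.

Invert JC69: p = (3/4)(1 − e^(−4d/3)) = 0.75 × (1 − e^(-0.608)) = 0.75 × (1 − 0.544439) = 0.341671.
Expected differing sites = pL ≈ 0.341671 × 2692 = 919.778332 ≈ 920.

920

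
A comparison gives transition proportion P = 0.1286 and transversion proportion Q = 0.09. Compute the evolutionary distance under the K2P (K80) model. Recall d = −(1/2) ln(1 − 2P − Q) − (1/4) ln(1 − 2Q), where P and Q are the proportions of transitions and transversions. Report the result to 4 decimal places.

Under the Kimura two-parameter model, d = −½ ln(1 − 2P − Q) − ¼ ln(1 − 2Q).
1 − 2P − Q = 0.6528, giving −½ ln(0.6528) = 0.213242.
1 − 2Q = 0.82, giving −¼ ln(0.82) = 0.049613.
d = 0.213242 + 0.049613 = 0.262855.

0.2629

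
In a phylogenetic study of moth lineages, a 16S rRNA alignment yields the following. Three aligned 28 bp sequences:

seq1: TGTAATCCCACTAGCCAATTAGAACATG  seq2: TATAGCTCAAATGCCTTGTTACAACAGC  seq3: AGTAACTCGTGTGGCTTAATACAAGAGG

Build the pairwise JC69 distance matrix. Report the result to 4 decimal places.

seq1–seq2: 14/28 sites differ → p = 0.5, d = −0.75 ln(1 − 0.666667) = 0.823960 ≈ 0.8240.
seq1–seq3: 13/28 sites differ → p ≈ 0.464286, d = −0.75 ln(1 − 0.619048) = 0.723811 ≈ 0.7238.
seq2–seq3: 11/28 sites differ → p ≈ 0.392857, d = −0.75 ln(1 − 0.523809) = 0.556452 ≈ 0.5565.

d(seq1,seq2) = 0.8240, d(seq1,seq3) = 0.7238, d(seq2,seq3) = 0.5565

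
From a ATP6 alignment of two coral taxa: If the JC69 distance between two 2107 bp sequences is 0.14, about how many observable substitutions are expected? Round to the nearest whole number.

Invert JC69: p = (3/4)(1 − e^(−4d/3)) = 0.75 × (1 − e^(-0.186667)) = 0.75 × (1 − 0.829720) = 0.127710.
Expected differing sites = pL ≈ 0.127710 × 2107 = 269.08497 ≈ 269.

269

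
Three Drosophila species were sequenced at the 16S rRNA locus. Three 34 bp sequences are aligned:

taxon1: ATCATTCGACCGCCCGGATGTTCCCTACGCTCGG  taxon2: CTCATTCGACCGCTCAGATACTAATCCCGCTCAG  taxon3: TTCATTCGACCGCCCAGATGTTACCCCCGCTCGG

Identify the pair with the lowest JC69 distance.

taxon1–taxon2: 11/34 differ, p = 0.324, d = 0.423.
taxon1–taxon3: 5/34 differ, p = 0.147, d = 0.164.
taxon2–taxon3: 7/34 differ, p = 0.206, d = 0.241.
The smallest distance is between taxon1 and taxon3.

taxon1 and taxon3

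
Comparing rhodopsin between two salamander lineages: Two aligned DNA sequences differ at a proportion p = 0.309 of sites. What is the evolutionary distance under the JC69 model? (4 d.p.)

0.3983

d = −(3/4) ln(1 − 4p/3) = −0.75 ln(1 − 0.412) = −0.75 ln(0.588)
  = −0.75 × (-0.531028) = 0.398271 substitutions/site.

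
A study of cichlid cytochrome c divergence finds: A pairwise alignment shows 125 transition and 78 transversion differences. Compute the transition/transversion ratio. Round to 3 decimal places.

1.603

R = 125/78 = 1.602564… ≈ 1.603 (to 3 d.p.).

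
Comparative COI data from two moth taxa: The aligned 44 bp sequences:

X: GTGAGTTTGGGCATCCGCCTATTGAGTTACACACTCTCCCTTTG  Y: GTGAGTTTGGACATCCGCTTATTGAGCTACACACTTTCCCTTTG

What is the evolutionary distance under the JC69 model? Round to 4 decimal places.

0.0969

The sequences differ at 4 of 44 sites (11, 19, 27, 36), so p = 4/44 ≈ 0.090909.
d = −(3/4) ln(1 − 4p/3) = −0.75 ln(1 − 0.121212) = −0.75 ln(0.878788)
  = −0.75 × (-0.129212) = 0.096909 substitutions/site.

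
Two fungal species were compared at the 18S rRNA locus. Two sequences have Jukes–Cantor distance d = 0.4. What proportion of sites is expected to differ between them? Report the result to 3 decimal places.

p = (3/4)(1 − e^(−4d/3)) = 0.75 × (1 − e^(-0.533333)) = 0.75 × (1 − 0.586646) = 0.310016.

0.310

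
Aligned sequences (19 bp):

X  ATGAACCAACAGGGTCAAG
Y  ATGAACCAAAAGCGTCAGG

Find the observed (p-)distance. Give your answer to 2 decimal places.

The sequences differ at 3 of 19 positions (sites 10, 13, 18).
p = 3/19 = 0.157894… ≈ 0.16 (to 2 d.p.).

0.16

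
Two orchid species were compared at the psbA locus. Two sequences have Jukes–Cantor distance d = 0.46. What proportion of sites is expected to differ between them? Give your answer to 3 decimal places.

0.344

p = (3/4)(1 − e^(−4d/3)) = 0.75 × (1 − e^(-0.613333)) = 0.75 × (1 − 0.541543) = 0.343843.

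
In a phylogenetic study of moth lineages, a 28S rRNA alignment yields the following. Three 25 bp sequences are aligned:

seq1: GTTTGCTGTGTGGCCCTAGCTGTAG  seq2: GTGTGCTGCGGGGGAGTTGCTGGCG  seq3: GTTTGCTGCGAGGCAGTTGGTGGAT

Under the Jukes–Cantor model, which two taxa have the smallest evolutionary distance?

seq2 and seq3

seq1–seq2: 9/25 differ, p = 0.360, d = 0.490.
seq1–seq3: 8/25 differ, p = 0.320, d = 0.417.
seq2–seq3: 6/25 differ, p = 0.240, d = 0.289.
The smallest distance is between seq2 and seq3.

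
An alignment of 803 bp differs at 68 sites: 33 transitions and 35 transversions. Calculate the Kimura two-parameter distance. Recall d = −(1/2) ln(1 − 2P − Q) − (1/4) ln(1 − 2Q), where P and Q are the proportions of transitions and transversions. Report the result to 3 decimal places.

P = 33/803 ≈ 0.041096 and Q = 35/803 ≈ 0.043587.
Under the Kimura two-parameter model, d = −½ ln(1 − 2P − Q) − ¼ ln(1 − 2Q).
1 − 2P − Q = 0.874221, giving −½ ln(0.874221) = 0.067211.
1 − 2Q = 0.912826, giving −¼ ln(0.912826) = 0.022802.
d = 0.067211 + 0.022802 = 0.090013.

0.090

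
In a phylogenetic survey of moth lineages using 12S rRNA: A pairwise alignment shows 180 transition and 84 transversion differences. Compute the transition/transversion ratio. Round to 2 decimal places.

R = 180/84 = 2.142857… ≈ 2.14 (to 2 d.p.).

2.14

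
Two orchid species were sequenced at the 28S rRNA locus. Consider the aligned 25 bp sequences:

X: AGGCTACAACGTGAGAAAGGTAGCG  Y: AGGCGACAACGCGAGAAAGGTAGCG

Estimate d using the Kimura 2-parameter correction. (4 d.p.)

Of 25 sites, 1 differences are transitions and 1 are transversions, so P = 1/25 = 0.04 and Q = 1/25 = 0.04.
Under the Kimura two-parameter model, d = −½ ln(1 − 2P − Q) − ¼ ln(1 − 2Q).
1 − 2P − Q = 0.88, giving −½ ln(0.88) = 0.063917.
1 − 2Q = 0.92, giving −¼ ln(0.92) = 0.020845.
d = 0.063917 + 0.020845 = 0.084762.

0.0848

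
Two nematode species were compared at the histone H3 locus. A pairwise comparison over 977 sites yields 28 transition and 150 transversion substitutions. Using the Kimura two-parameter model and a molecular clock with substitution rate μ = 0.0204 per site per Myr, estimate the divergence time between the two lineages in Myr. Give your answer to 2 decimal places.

P = 28/977 ≈ 0.028659 and Q = 150/977 ≈ 0.153531.
Under the Kimura two-parameter model, d = −½ ln(1 − 2P − Q) − ¼ ln(1 − 2Q).
1 − 2P − Q = 0.789151, giving −½ ln(0.789151) = 0.118399.
1 − 2Q = 0.692938, giving −¼ ln(0.692938) = 0.091704.
d = 0.118399 + 0.091704 = 0.210103.
Under a molecular clock d = 2μt, so t = d/(2μ) = 0.210103 / (2 × 0.0204) = 5.15 Myr.

5.15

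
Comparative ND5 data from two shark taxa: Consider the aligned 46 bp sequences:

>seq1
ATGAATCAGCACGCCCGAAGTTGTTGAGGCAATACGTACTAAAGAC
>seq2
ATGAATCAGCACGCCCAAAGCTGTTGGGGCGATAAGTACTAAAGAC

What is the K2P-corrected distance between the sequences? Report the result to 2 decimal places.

0.12

Of 46 sites, 4 differences are transitions and 1 are transversions, so P = 4/46 ≈ 0.086957 and Q = 1/46 ≈ 0.021739.
Under the Kimura two-parameter model, d = −½ ln(1 − 2P − Q) − ¼ ln(1 − 2Q).
1 − 2P − Q = 0.804347, giving −½ ln(0.804347) = 0.108862.
1 − 2Q = 0.956522, giving −¼ ln(0.956522) = 0.011113.
d = 0.108862 + 0.011113 = 0.119975.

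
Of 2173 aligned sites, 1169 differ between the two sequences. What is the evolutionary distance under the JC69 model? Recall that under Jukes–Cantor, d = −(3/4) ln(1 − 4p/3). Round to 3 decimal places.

0.947

p = 1169/2173 ≈ 0.537966.
d = −(3/4) ln(1 − 4p/3) = −0.75 ln(1 − 0.717288) = −0.75 ln(0.282712)
  = −0.75 × (-1.263327) = 0.947495 substitutions/site.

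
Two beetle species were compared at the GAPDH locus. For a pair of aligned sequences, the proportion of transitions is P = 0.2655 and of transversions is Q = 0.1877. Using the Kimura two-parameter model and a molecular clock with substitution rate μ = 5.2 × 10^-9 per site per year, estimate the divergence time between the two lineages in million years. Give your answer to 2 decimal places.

72.29

Under the Kimura two-parameter model, d = −½ ln(1 − 2P − Q) − ¼ ln(1 − 2Q).
1 − 2P − Q = 0.2813, giving −½ ln(0.2813) = 0.634167.
1 − 2Q = 0.6246, giving −¼ ln(0.6246) = 0.117661.
d = 0.634167 + 0.117661 = 0.751828.
Under a molecular clock d = 2μt, so t = d/(2μ) = 0.751828 / (2 × 5.2 × 10^-9) = 72.29 million years.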